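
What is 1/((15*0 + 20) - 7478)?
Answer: -1/7458 ≈ -0.00013408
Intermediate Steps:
1/((15*0 + 20) - 7478) = 1/((0 + 20) - 7478) = 1/(20 - 7478) = 1/(-7458) = -1/7458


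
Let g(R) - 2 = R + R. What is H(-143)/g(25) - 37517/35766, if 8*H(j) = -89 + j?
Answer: -1494049/929916 ≈ -1.6066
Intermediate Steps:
H(j) = -89/8 + j/8 (H(j) = (-89 + j)/8 = -89/8 + j/8)
g(R) = 2 + 2*R (g(R) = 2 + (R + R) = 2 + 2*R)
H(-143)/g(25) - 37517/35766 = (-89/8 + (⅛)*(-143))/(2 + 2*25) - 37517/35766 = (-89/8 - 143/8)/(2 + 50) - 37517*1/35766 = -29/52 - 37517/35766 = -1494049/929916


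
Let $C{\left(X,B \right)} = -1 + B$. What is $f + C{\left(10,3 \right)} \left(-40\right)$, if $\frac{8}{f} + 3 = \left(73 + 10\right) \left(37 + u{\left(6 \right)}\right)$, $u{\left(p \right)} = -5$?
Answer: $- \frac{212232}{2653} \approx -79.997$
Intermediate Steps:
$f = \frac{8}{2653}$ ($f = \frac{8}{-3 + \left(73 + 10\right) \left(37 - 5\right)} = \frac{8}{-3 + 83 \cdot 32} = \frac{8}{-3 + 2656} = \frac{8}{2653} \approx 0.0030155$)
$f + C{\left(10,3 \right)} \left(-40\right) = \frac{8}{2653} + \left(-1 + 3\right) \left(-40\right) = \frac{8}{2653} + 2 \left(-40\right) = \frac{8}{2653} - 80 = - \frac{212232}{2653}$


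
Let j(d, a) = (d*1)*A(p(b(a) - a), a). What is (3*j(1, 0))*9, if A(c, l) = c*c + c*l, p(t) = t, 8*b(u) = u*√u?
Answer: 0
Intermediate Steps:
b(u) = u^(3/2)/8 (b(u) = (u*√u)/8 = u^(3/2)/8)
A(c, l) = c² + c*l
j(d, a) = d*a^(3/2)*(-a + a^(3/2)/8)/8 (j(d, a) = (d*1)*((a^(3/2)/8 - a)*((a^(3/2)/8 - a) + a)) = d*((-a + a^(3/2)/8)*((-a + a^(3/2)/8) + a)) = d*((-a + a^(3/2)/8)*(a^(3/2)/8)) = d*(a^(3/2)*(-a + a^(3/2)/8)/8) = d*a^(3/2)*(-a + a^(3/2)/8)/8)
(3*j(1, 0))*9 = (3*((1/64)*1*(0³ - 8*0^(5/2))))*9 = (3*((1/64)*1*(0 - 8*0)))*9 = (3*((1/64)*1*(0 + 0)))*9 = (3*((1/64)*1*0))*9 = (3*0)*9 = 0*9 = 0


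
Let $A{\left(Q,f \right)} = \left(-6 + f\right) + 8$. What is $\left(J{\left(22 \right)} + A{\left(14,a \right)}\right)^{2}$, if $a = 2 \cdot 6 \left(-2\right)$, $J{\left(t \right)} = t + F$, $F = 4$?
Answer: $16$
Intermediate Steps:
$J{\left(t \right)} = 4 + t$ ($J{\left(t \right)} = t + 4 = 4 + t$)
$a = -24$ ($a = 2 \left(-12\right) = -24$)
$A{\left(Q,f \right)} = 2 + f$
$\left(J{\left(22 \right)} + A{\left(14,a \right)}\right)^{2} = \left(\left(4 + 22\right) + \left(2 - 24\right)\right)^{2} = \left(26 - 22\right)^{2} = 4^{2} = 16$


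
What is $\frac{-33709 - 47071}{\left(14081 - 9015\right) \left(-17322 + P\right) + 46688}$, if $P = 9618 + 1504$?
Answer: $\frac{20195}{7840628} \approx 0.0025757$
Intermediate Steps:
$P = 11122$
$\frac{-33709 - 47071}{\left(14081 - 9015\right) \left(-17322 + P\right) + 46688} = \frac{-33709 - 47071}{\left(14081 - 9015\right) \left(-17322 + 11122\right) + 46688} = - \frac{80780}{5066 \left(-6200\right) + 46688} = - \frac{80780}{-31409200 + 46688} = - \frac{80780}{-31362512} = \left(-80780\right) \left(- \frac{1}{31362512}\right) = \frac{20195}{7840628}$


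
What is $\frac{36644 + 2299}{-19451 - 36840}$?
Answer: $- \frac{38943}{56291} \approx -0.69182$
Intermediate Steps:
$\frac{36644 + 2299}{-19451 - 36840} = \frac{38943}{-19451 - 36840} = \frac{38943}{-56291} = 38943 \left(- \frac{1}{56291}\right) = - \frac{38943}{56291}$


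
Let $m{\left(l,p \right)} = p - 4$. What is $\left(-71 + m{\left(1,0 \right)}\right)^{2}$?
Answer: $5625$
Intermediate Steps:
$m{\left(l,p \right)} = -4 + p$ ($m{\left(l,p \right)} = p - 4 = -4 + p$)
$\left(-71 + m{\left(1,0 \right)}\right)^{2} = \left(-71 + \left(-4 + 0\right)\right)^{2} = \left(-71 - 4\right)^{2} = \left(-75\right)^{2} = 5625$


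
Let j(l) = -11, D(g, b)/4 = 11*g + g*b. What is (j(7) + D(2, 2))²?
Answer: 8649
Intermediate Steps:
D(g, b) = 44*g + 4*b*g (D(g, b) = 4*(11*g + g*b) = 4*(11*g + b*g) = 44*g + 4*b*g)
(j(7) + D(2, 2))² = (-11 + 4*2*(11 + 2))² = (-11 + 4*2*13)² = (-11 + 104)² = 93² = 8649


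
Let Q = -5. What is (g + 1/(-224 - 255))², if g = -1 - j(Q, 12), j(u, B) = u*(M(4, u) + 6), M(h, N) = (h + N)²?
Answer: 265201225/229441 ≈ 1155.9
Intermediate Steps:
M(h, N) = (N + h)²
j(u, B) = u*(6 + (4 + u)²) (j(u, B) = u*((u + 4)² + 6) = u*((4 + u)² + 6) = u*(6 + (4 + u)²))
g = 34 (g = -1 - (-5)*(6 + (4 - 5)²) = -1 - (-5)*(6 + (-1)²) = -1 - (-5)*(6 + 1) = -1 - (-5)*7 = -1 - 1*(-35) = -1 + 35 = 34)
(g + 1/(-224 - 255))² = (34 + 1/(-224 - 255))² = (34 + 1/(-479))² = (34 - 1/479)² = (16285/479)² = 265201225/229441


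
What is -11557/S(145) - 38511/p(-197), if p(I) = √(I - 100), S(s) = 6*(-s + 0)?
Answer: 11557/870 + 389*I*√33 ≈ 13.284 + 2234.6*I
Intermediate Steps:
S(s) = -6*s (S(s) = 6*(-s) = -6*s)
p(I) = √(-100 + I)
-11557/S(145) - 38511/p(-197) = -11557/((-6*145)) - 38511/√(-100 - 197) = -11557/(-870) - 38511*(-I*√33/99) = -11557*(-1/870) - 38511*(-I*√33/99) = 11557/870 - (-389)*I*√33 = 11557/870 + 389*I*√33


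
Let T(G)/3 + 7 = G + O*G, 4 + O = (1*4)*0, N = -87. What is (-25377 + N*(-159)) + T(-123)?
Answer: -10458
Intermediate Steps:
O = -4 (O = -4 + (1*4)*0 = -4 + 4*0 = -4 + 0 = -4)
T(G) = -21 - 9*G (T(G) = -21 + 3*(G - 4*G) = -21 + 3*(-3*G) = -21 - 9*G)
(-25377 + N*(-159)) + T(-123) = (-25377 - 87*(-159)) + (-21 - 9*(-123)) = (-25377 + 13833) + (-21 + 1107) = -11544 + 1086 = -10458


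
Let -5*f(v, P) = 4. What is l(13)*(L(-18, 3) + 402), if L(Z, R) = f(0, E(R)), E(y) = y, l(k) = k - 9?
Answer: 8024/5 ≈ 1604.8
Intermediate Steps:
l(k) = -9 + k
f(v, P) = -4/5 (f(v, P) = -1/5*4 = -4/5)
L(Z, R) = -4/5
l(13)*(L(-18, 3) + 402) = (-9 + 13)*(-4/5 + 402) = 4*(2006/5) = 8024/5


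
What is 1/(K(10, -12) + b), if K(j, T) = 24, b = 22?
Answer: 1/46 ≈ 0.021739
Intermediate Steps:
1/(K(10, -12) + b) = 1/(24 + 22) = 1/46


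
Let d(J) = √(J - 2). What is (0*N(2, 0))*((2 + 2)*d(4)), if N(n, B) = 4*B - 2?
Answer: 0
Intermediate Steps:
d(J) = √(-2 + J)
N(n, B) = -2 + 4*B
(0*N(2, 0))*((2 + 2)*d(4)) = (0*(-2 + 4*0))*((2 + 2)*√(-2 + 4)) = (0*(-2 + 0))*(4*√2) = (0*(-2))*(4*√2) = 0*(4*√2) = 0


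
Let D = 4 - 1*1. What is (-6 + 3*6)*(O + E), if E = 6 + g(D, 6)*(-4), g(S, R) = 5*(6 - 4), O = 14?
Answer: -240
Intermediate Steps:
D = 3 (D = 4 - 1 = 3)
g(S, R) = 10 (g(S, R) = 5*2 = 10)
E = -34 (E = 6 + 10*(-4) = 6 - 40 = -34)
(-6 + 3*6)*(O + E) = (-6 + 3*6)*(14 - 34) = (-6 + 18)*(-20) = 12*(-20) = -240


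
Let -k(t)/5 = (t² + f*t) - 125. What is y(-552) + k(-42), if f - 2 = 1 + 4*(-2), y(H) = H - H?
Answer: -9245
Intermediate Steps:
y(H) = 0
f = -5 (f = 2 + (1 + 4*(-2)) = 2 + (1 - 8) = 2 - 7 = -5)
k(t) = 625 - 5*t² + 25*t (k(t) = -5*((t² - 5*t) - 125) = -5*(-125 + t² - 5*t) = 625 - 5*t² + 25*t)
y(-552) + k(-42) = 0 + (625 - 5*(-42)² + 25*(-42)) = 0 + (625 - 5*1764 - 1050) = 0 + (625 - 8820 - 1050) = 0 - 9245 = -9245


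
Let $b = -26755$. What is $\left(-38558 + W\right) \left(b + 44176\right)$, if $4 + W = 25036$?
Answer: $-235636446$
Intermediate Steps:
$W = 25032$ ($W = -4 + 25036 = 25032$)
$\left(-38558 + W\right) \left(b + 44176\right) = \left(-38558 + 25032\right) \left(-26755 + 44176\right) = \left(-13526\right) 17421 = -235636446$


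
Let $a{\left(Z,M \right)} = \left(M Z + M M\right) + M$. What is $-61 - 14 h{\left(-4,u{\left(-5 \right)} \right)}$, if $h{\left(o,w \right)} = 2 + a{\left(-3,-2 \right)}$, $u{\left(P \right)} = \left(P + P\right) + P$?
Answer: $-201$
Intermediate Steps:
$u{\left(P \right)} = 3 P$ ($u{\left(P \right)} = 2 P + P = 3 P$)
$a{\left(Z,M \right)} = M + M^{2} + M Z$ ($a{\left(Z,M \right)} = \left(M Z + M^{2}\right) + M = \left(M^{2} + M Z\right) + M = M + M^{2} + M Z$)
$h{\left(o,w \right)} = 10$ ($h{\left(o,w \right)} = 2 - 2 \left(1 - 2 - 3\right) = 2 - -8 = 2 + 8 = 10$)
$-61 - 14 h{\left(-4,u{\left(-5 \right)} \right)} = -61 - 140 = -201$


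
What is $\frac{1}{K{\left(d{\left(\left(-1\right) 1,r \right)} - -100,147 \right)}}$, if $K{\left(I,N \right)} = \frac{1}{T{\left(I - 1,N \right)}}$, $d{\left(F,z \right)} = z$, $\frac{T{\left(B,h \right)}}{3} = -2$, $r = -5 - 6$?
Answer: $-6$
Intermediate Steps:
$r = -11$ ($r = -5 - 6 = -11$)
$T{\left(B,h \right)} = -6$ ($T{\left(B,h \right)} = 3 \left(-2\right) = -6$)
$K{\left(I,N \right)} = - \frac{1}{6}$ ($K{\left(I,N \right)} = \frac{1}{-6} = - \frac{1}{6}$)
$\frac{1}{K{\left(d{\left(\left(-1\right) 1,r \right)} - -100,147 \right)}} = \frac{1}{- \frac{1}{6}} = -6$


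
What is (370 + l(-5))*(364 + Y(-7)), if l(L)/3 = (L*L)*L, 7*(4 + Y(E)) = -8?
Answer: -12560/7 ≈ -1794.3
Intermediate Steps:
Y(E) = -36/7 (Y(E) = -4 + (1/7)*(-8) = -4 - 8/7 = -36/7)
l(L) = 3*L**3 (l(L) = 3*((L*L)*L) = 3*(L**2*L) = 3*L**3)
(370 + l(-5))*(364 + Y(-7)) = (370 + 3*(-5)**3)*(364 - 36/7) = (370 + 3*(-125))*(2512/7) = (370 - 375)*(2512/7) = -5*2512/7 = -12560/7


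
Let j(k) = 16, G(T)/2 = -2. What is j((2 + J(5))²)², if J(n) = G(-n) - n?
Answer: 256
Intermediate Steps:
G(T) = -4 (G(T) = 2*(-2) = -4)
J(n) = -4 - n
j((2 + J(5))²)² = 16² = 256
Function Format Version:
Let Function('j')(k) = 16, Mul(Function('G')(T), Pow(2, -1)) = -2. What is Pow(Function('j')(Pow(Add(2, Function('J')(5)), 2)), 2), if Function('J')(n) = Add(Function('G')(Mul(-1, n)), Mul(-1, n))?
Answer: 256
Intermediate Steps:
Function('G')(T) = -4 (Function('G')(T) = Mul(2, -2) = -4)
Function('J')(n) = Add(-4, Mul(-1, n))
Pow(Function('j')(Pow(Add(2, Function('J')(5)), 2)), 2) = Pow(16, 2) = 256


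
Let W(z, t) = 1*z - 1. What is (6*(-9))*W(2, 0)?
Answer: -54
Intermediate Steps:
W(z, t) = -1 + z (W(z, t) = z - 1 = -1 + z)
(6*(-9))*W(2, 0) = (6*(-9))*(-1 + 2) = -54*1 = -54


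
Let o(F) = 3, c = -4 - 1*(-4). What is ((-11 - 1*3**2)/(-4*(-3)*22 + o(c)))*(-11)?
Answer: 220/267 ≈ 0.82397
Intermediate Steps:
c = 0 (c = -4 + 4 = 0)
((-11 - 1*3**2)/(-4*(-3)*22 + o(c)))*(-11) = ((-11 - 1*3**2)/(-4*(-3)*22 + 3))*(-11) = ((-11 - 1*9)/(12*22 + 3))*(-11) = ((-11 - 9)/(264 + 3))*(-11) = -20/267*(-11) = 220/267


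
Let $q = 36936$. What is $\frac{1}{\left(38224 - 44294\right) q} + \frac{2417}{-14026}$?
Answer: $- \frac{270947543933}{1572325259760} \approx -0.17232$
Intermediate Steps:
$\frac{1}{\left(38224 - 44294\right) q} + \frac{2417}{-14026} = \frac{1}{\left(38224 - 44294\right) 36936} + \frac{2417}{-14026} = \frac{1}{-6070} \cdot \frac{1}{36936} + 2417 \left(- \frac{1}{14026}\right) = \left(- \frac{1}{6070}\right) \frac{1}{36936} - \frac{2417}{14026} = - \frac{1}{224201520} - \frac{2417}{14026} = - \frac{270947543933}{1572325259760}$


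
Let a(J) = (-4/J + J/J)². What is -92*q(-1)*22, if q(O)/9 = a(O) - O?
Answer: -473616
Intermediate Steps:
a(J) = (1 - 4/J)² (a(J) = (-4/J + 1)² = (1 - 4/J)²)
q(O) = -9*O + 9*(-4 + O)²/O² (q(O) = 9*((-4 + O)²/O² - O) = 9*(-O + (-4 + O)²/O²) = -9*O + 9*(-4 + O)²/O²)
-92*q(-1)*22 = -92*(-9*(-1) + 9*(-4 - 1)²/(-1)²)*22 = -92*(9 + 9*1*(-5)²)*22 = -92*(9 + 9*1*25)*22 = -92*(9 + 225)*22 = -92*234*22 = -21528*22 = -473616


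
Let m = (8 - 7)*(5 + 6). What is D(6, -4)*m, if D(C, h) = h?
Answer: -44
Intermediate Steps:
m = 11 (m = 1*11 = 11)
D(6, -4)*m = -4*11 = -44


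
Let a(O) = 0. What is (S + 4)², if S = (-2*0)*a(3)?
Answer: 16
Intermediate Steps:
S = 0 (S = -2*0*0 = 0*0 = 0)
(S + 4)² = (0 + 4)² = 4² = 16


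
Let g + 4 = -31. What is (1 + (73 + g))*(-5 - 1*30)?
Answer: -1365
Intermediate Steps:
g = -35 (g = -4 - 31 = -35)
(1 + (73 + g))*(-5 - 1*30) = (1 + (73 - 35))*(-5 - 1*30) = (1 + 38)*(-5 - 30) = 39*(-35) = -1365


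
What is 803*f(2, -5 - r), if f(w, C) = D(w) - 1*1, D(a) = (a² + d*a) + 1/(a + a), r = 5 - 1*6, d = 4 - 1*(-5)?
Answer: 68255/4 ≈ 17064.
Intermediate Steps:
d = 9 (d = 4 + 5 = 9)
r = -1 (r = 5 - 6 = -1)
D(a) = a² + 1/(2*a) + 9*a (D(a) = (a² + 9*a) + 1/(a + a) = (a² + 9*a) + 1/(2*a) = a² + 1/(2*a) + 9*a)
f(w, C) = -1 + w² + 1/(2*w) + 9*w (f(w, C) = (w² + 1/(2*w) + 9*w) - 1*1 = (w² + 1/(2*w) + 9*w) - 1 = -1 + w² + 1/(2*w) + 9*w)
803*f(2, -5 - r) = 803*(-1 + 2² + (½)/2 + 9*2) = 803*(-1 + 4 + (½)*(½) + 18) = 803*(-1 + 4 + ¼ + 18) = 803*(85/4) = 68255/4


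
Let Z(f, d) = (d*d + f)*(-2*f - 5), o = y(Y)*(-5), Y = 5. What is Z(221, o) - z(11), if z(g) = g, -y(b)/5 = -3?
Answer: -2613173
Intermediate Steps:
y(b) = 15 (y(b) = -5*(-3) = 15)
o = -75 (o = 15*(-5) = -75)
Z(f, d) = (-5 - 2*f)*(f + d²) (Z(f, d) = (d² + f)*(-5 - 2*f) = (f + d²)*(-5 - 2*f) = (-5 - 2*f)*(f + d²))
Z(221, o) - z(11) = (-5*221 - 5*(-75)² - 2*221² - 2*221*(-75)²) - 1*11 = (-1105 - 5*5625 - 2*48841 - 2*221*5625) - 11 = (-1105 - 28125 - 97682 - 2486250) - 11 = -2613162 - 11 = -2613173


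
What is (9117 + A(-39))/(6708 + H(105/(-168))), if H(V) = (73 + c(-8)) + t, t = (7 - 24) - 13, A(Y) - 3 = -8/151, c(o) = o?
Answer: 125192/92563 ≈ 1.3525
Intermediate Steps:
A(Y) = 445/151 (A(Y) = 3 - 8/151 = 445/151)
t = -30 (t = -17 - 13 = -30)
H(V) = 35 (H(V) = (73 - 8) - 30 = 65 - 30 = 35)
(9117 + A(-39))/(6708 + H(105/(-168))) = (9117 + 445/151)/(6708 + 35) = (1377112/151)/6743 = (1377112/151)*(1/6743) = 125192/92563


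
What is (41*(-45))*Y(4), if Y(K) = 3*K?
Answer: -22140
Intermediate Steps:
(41*(-45))*Y(4) = (41*(-45))*(3*4) = -1845*12 = -22140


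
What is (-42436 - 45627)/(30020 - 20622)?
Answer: -88063/9398 ≈ -9.3704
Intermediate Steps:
(-42436 - 45627)/(30020 - 20622) = -88063/9398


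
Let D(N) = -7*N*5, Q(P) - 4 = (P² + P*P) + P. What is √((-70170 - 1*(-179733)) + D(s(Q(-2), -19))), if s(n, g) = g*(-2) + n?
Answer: 3*√11987 ≈ 328.46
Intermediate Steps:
Q(P) = 4 + P + 2*P² (Q(P) = 4 + ((P² + P*P) + P) = 4 + ((P² + P²) + P) = 4 + (2*P² + P) = 4 + (P + 2*P²) = 4 + P + 2*P²)
s(n, g) = n - 2*g (s(n, g) = -2*g + n = n - 2*g)
D(N) = -35*N
√((-70170 - 1*(-179733)) + D(s(Q(-2), -19))) = √((-70170 - 1*(-179733)) - 35*((4 - 2 + 2*(-2)²) - 2*(-19))) = √((-70170 + 179733) - 35*((4 - 2 + 2*4) + 38)) = √(109563 - 35*((4 - 2 + 8) + 38)) = √(109563 - 35*(10 + 38)) = √(109563 - 35*48) = √(109563 - 1680) = √107883 = 3*√11987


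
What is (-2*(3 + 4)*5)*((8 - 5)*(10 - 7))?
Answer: -630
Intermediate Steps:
(-2*(3 + 4)*5)*((8 - 5)*(10 - 7)) = (-14*5)*(3*3) = -2*35*9 = -70*9 = -630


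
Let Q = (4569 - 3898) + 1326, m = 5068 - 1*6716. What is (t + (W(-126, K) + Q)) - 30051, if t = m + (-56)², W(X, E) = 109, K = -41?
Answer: -26457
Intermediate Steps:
m = -1648 (m = 5068 - 6716 = -1648)
t = 1488 (t = -1648 + (-56)² = -1648 + 3136 = 1488)
Q = 1997 (Q = 671 + 1326 = 1997)
(t + (W(-126, K) + Q)) - 30051 = (1488 + (109 + 1997)) - 30051 = (1488 + 2106) - 30051 = 3594 - 30051 = -26457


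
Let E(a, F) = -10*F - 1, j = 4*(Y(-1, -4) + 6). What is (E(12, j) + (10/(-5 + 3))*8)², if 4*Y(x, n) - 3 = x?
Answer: 90601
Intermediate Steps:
Y(x, n) = ¾ + x/4
j = 26 (j = 4*((¾ + (¼)*(-1)) + 6) = 4*((¾ - ¼) + 6) = 4*(½ + 6) = 4*(13/2) = 26)
E(a, F) = -1 - 10*F
(E(12, j) + (10/(-5 + 3))*8)² = ((-1 - 10*26) + (10/(-5 + 3))*8)² = ((-1 - 260) + (10/(-2))*8)² = (-261 + (10*(-½))*8)² = (-261 - 5*8)² = (-261 - 40)² = (-301)² = 90601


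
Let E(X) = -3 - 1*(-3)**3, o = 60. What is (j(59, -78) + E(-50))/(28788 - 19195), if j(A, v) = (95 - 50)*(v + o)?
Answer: -786/9593 ≈ -0.081935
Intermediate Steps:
E(X) = 24 (E(X) = -3 - 1*(-27) = -3 + 27 = 24)
j(A, v) = 2700 + 45*v (j(A, v) = (95 - 50)*(v + 60) = 45*(60 + v) = 2700 + 45*v)
(j(59, -78) + E(-50))/(28788 - 19195) = ((2700 + 45*(-78)) + 24)/(28788 - 19195) = ((2700 - 3510) + 24)/9593 = (-810 + 24)*(1/9593) = -786*1/9593 = -786/9593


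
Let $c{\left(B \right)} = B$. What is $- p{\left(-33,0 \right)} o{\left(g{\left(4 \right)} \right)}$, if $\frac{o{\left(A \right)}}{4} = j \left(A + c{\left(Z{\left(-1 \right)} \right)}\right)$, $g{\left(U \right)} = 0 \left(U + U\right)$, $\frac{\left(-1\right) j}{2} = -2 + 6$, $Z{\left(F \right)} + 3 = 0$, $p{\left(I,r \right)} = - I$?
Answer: $-3168$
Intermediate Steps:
$Z{\left(F \right)} = -3$ ($Z{\left(F \right)} = -3 + 0 = -3$)
$j = -8$ ($j = - 2 \left(-2 + 6\right) = \left(-2\right) 4 = -8$)
$g{\left(U \right)} = 0$ ($g{\left(U \right)} = 0 \cdot 2 U = 0$)
$o{\left(A \right)} = 96 - 32 A$ ($o{\left(A \right)} = 4 \left(- 8 \left(A - 3\right)\right) = 4 \left(- 8 \left(-3 + A\right)\right) = 4 \left(24 - 8 A\right) = 96 - 32 A$)
$- p{\left(-33,0 \right)} o{\left(g{\left(4 \right)} \right)} = - \left(-1\right) \left(-33\right) \left(96 - 0\right) = \left(-1\right) 33 \left(96 + 0\right) = \left(-33\right) 96 = -3168$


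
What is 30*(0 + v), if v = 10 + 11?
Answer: 630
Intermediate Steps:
v = 21
30*(0 + v) = 30*(0 + 21) = 30*21 = 630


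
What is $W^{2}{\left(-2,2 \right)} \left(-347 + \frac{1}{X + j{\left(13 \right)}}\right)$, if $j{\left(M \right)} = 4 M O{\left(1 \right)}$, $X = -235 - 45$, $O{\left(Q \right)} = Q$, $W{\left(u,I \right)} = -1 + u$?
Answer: $- \frac{237351}{76} \approx -3123.0$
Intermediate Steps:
$X = -280$ ($X = -235 - 45 = -280$)
$j{\left(M \right)} = 4 M$ ($j{\left(M \right)} = 4 M 1 = 4 M$)
$W^{2}{\left(-2,2 \right)} \left(-347 + \frac{1}{X + j{\left(13 \right)}}\right) = \left(-1 - 2\right)^{2} \left(-347 + \frac{1}{-280 + 4 \cdot 13}\right) = \left(-3\right)^{2} \left(-347 + \frac{1}{-280 + 52}\right) = 9 \left(-347 + \frac{1}{-228}\right) = 9 \left(-347 - \frac{1}{228}\right) = 9 \left(- \frac{79117}{228}\right) = - \frac{237351}{76}$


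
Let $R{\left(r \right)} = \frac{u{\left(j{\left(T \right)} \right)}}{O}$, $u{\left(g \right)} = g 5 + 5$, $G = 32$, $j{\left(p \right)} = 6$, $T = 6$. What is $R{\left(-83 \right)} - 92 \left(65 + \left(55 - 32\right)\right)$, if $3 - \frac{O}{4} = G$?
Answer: $- \frac{939171}{116} \approx -8096.3$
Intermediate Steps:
$O = -116$ ($O = 12 - 128 = -116$)
$u{\left(g \right)} = 5 + 5 g$ ($u{\left(g \right)} = 5 g + 5 = 5 + 5 g$)
$R{\left(r \right)} = - \frac{35}{116}$ ($R{\left(r \right)} = \frac{5 + 5 \cdot 6}{-116} = \left(5 + 30\right) \left(- \frac{1}{116}\right) = 35 \left(- \frac{1}{116}\right) = - \frac{35}{116}$)
$R{\left(-83 \right)} - 92 \left(65 + \left(55 - 32\right)\right) = - \frac{35}{116} - 92 \left(65 + \left(55 - 32\right)\right) = - \frac{35}{116} - 92 \left(65 + 23\right) = - \frac{35}{116} - 8096 = - \frac{939171}{116}$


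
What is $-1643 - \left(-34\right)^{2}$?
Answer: $-2799$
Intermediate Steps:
$-1643 - \left(-34\right)^{2} = -1643 - 1156 = -2799$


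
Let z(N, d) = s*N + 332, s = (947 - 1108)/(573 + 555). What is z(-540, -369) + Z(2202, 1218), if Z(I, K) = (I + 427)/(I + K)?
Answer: 65878193/160740 ≈ 409.84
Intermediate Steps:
Z(I, K) = (427 + I)/(I + K)
s = -161/1128 ≈ -0.14273
z(N, d) = 332 - 161*N/1128 (z(N, d) = -161*N/1128 + 332 = 332 - 161*N/1128)
z(-540, -369) + Z(2202, 1218) = (332 - 161/1128*(-540)) + (427 + 2202)/(2202 + 1218) = (332 + 7245/94) + 2629/3420 = 38453/94 + (1/3420)*2629 = 38453/94 + 2629/3420 = 65878193/160740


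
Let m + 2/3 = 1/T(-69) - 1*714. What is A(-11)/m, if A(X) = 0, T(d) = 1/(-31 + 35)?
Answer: 0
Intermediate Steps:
T(d) = ¼ (T(d) = 1/4 = ¼)
m = -2132/3 (m = -⅔ + (1/(¼) - 1*714) = -⅔ + (4 - 714) = -⅔ - 710 = -2132/3 ≈ -710.67)
A(-11)/m = 0/(-2132/3) = 0*(-3/2132) = 0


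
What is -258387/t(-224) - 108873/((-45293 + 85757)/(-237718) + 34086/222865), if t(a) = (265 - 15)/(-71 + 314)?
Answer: 57688981872717642/9532850125 ≈ 6.0516e+6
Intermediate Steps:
t(a) = 250/243
-258387/t(-224) - 108873/((-45293 + 85757)/(-237718) + 34086/222865) = -258387/250/243 - 108873/((-45293 + 85757)/(-237718) + 34086/222865) = -258387*243/250 - 108873/(40464*(-1/237718) + 34086*(1/222865)) = -62788041/250 - 108873/(-20232/118859 + 34086/222865) = -62788041/250 - 108873/(-457576806/26489511035) = -62788041/250 - 108873*(-26489511035/457576806) = -62788041/250 + 961330844971185/152525602 = 57688981872717642/9532850125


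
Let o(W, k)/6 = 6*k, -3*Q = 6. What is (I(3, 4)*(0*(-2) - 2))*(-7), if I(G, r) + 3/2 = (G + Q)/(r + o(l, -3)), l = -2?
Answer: -1099/52 ≈ -21.135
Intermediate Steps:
Q = -2 (Q = -1/3*6 = -2)
o(W, k) = 36*k (o(W, k) = 6*(6*k) = 36*k)
I(G, r) = -3/2 + (-2 + G)/(-108 + r) (I(G, r) = -3/2 + (G - 2)/(r + 36*(-3)) = -3/2 + (-2 + G)/(r - 108) = -3/2 + (-2 + G)/(-108 + r))
(I(3, 4)*(0*(-2) - 2))*(-7) = (((160 + 3 - 3/2*4)/(-108 + 4))*(0*(-2) - 2))*(-7) = (((160 + 3 - 6)/(-104))*(0 - 2))*(-7) = (-1/104*157*(-2))*(-7) = -157/104*(-2)*(-7) = (157/52)*(-7) = -1099/52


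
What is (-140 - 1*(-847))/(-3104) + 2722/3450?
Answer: 3004969/5354400 ≈ 0.56121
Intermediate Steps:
(-140 - 1*(-847))/(-3104) + 2722/3450 = (-140 + 847)*(-1/3104) + 2722*(1/3450) = 707*(-1/3104) + 1361/1725 = -707/3104 + 1361/1725 = 3004969/5354400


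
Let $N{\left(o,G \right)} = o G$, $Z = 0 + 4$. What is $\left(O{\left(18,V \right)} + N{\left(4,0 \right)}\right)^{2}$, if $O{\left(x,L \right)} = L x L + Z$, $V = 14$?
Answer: $12475024$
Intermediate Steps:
$Z = 4$
$O{\left(x,L \right)} = 4 + x L^{2}$ ($O{\left(x,L \right)} = L x L + 4 = x L^{2} + 4 = 4 + x L^{2}$)
$N{\left(o,G \right)} = G o$
$\left(O{\left(18,V \right)} + N{\left(4,0 \right)}\right)^{2} = \left(\left(4 + 18 \cdot 14^{2}\right) + 0 \cdot 4\right)^{2} = \left(\left(4 + 18 \cdot 196\right) + 0\right)^{2} = \left(\left(4 + 3528\right) + 0\right)^{2} = \left(3532 + 0\right)^{2} = 3532^{2} = 12475024$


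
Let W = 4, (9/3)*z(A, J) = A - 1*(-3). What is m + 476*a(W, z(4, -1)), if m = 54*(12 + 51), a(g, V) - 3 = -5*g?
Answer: -4690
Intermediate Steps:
z(A, J) = 1 + A/3 (z(A, J) = (A - 1*(-3))/3 = (A + 3)/3 = (3 + A)/3 = 1 + A/3)
a(g, V) = 3 - 5*g
m = 3402 (m = 54*63 = 3402)
m + 476*a(W, z(4, -1)) = 3402 + 476*(3 - 5*4) = 3402 + 476*(3 - 20) = 3402 + 476*(-17) = 3402 - 8092 = -4690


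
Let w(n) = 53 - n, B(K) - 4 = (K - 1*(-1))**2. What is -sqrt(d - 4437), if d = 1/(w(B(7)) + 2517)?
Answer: -I*sqrt(3086181694)/834 ≈ -66.611*I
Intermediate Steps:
B(K) = 4 + (1 + K)**2 (B(K) = 4 + (K - 1*(-1))**2 = 4 + (K + 1)**2 = 4 + (1 + K)**2)
d = 1/2502 (d = 1/((53 - (4 + (1 + 7)**2)) + 2517) = 1/((53 - (4 + 8**2)) + 2517) = 1/((53 - (4 + 64)) + 2517) = 1/((53 - 1*68) + 2517) = 1/((53 - 68) + 2517) = 1/(-15 + 2517) = 1/2502 ≈ 0.00039968)
-sqrt(d - 4437) = -sqrt(1/2502 - 4437) = -sqrt(-11101373/2502) = -I*sqrt(3086181694)/834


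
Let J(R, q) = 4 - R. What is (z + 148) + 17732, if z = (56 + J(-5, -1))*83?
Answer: 23275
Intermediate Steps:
z = 5395 (z = (56 + (4 - 1*(-5)))*83 = (56 + (4 + 5))*83 = (56 + 9)*83 = 65*83 = 5395)
(z + 148) + 17732 = (5395 + 148) + 17732 = 5543 + 17732 = 23275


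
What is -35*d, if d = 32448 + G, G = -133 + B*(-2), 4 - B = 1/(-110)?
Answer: -12438188/11 ≈ -1.1307e+6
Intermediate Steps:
B = 441/110 (B = 4 - 1/(-110) = 4 - (-1)/110 = 4 - 1*(-1/110) = 4 + 1/110 = 441/110 ≈ 4.0091)
G = -7756/55 (G = -133 + (441/110)*(-2) = -133 - 441/55 = -7756/55 ≈ -141.02)
d = 1776884/55 (d = 32448 - 7756/55 = 1776884/55 ≈ 32307.)
-35*d = -35*1776884/55 = -12438188/11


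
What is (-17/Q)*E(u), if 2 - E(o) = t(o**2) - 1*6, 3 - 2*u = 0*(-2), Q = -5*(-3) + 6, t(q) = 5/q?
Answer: -884/189 ≈ -4.6772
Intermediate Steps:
Q = 21 (Q = 15 + 6 = 21)
u = 3/2 (u = 3/2 - 0*(-2) = 3/2 - 1/2*0 = 3/2 + 0 = 3/2 ≈ 1.5000)
E(o) = 8 - 5/o**2 (E(o) = 2 - (5/(o**2) - 1*6) = 2 - (5/o**2 - 6) = 2 - (-6 + 5/o**2) = 2 + (6 - 5/o**2) = 8 - 5/o**2)
(-17/Q)*E(u) = (-17/21)*(8 - 5/(3/2)**2) = (-17*1/21)*(8 - 5*4/9) = -17*(8 - 20/9)/21 = -17/21*52/9 = -884/189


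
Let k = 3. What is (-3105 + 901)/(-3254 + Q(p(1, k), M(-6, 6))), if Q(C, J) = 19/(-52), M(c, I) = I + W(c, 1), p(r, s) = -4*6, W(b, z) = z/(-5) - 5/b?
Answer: 114608/169227 ≈ 0.67724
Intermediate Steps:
W(b, z) = -5/b - z/5 (W(b, z) = z*(-⅕) - 5/b = -z/5 - 5/b = -5/b - z/5)
p(r, s) = -24
M(c, I) = -⅕ + I - 5/c (M(c, I) = I + (-5/c - ⅕*1) = I + (-5/c - ⅕) = I + (-⅕ - 5/c) = -⅕ + I - 5/c)
Q(C, J) = -19/52 (Q(C, J) = 19*(-1/52) = -19/52)
(-3105 + 901)/(-3254 + Q(p(1, k), M(-6, 6))) = (-3105 + 901)/(-3254 - 19/52) = -2204/(-169227/52) = -2204*(-52/169227) = 114608/169227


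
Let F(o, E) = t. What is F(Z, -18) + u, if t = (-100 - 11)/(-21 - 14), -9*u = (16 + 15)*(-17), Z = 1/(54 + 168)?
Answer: 19444/315 ≈ 61.727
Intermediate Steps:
Z = 1/222 ≈ 0.0045045
u = 527/9 (u = -(16 + 15)*(-17)/9 = -31*(-17)/9 = -1/9*(-527) = 527/9 ≈ 58.556)
t = 111/35 (t = -111/(-35) = -111*(-1/35) = 111/35 ≈ 3.1714)
F(o, E) = 111/35
F(Z, -18) + u = 111/35 + 527/9 = 19444/315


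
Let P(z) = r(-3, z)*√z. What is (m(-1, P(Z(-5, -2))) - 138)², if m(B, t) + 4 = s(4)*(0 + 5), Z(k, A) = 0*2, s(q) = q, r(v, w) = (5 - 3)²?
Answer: 14884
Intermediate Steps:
r(v, w) = 4 (r(v, w) = 2² = 4)
Z(k, A) = 0
P(z) = 4*√z
m(B, t) = 16 (m(B, t) = -4 + 4*(0 + 5) = -4 + 4*5 = -4 + 20 = 16)
(m(-1, P(Z(-5, -2))) - 138)² = (16 - 138)² = (-122)² = 14884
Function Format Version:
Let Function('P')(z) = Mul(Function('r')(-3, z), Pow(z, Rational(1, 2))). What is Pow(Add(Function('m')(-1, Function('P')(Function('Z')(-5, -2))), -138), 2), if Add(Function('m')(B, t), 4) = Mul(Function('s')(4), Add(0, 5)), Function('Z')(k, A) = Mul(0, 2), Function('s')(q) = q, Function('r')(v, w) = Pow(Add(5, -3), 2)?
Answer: 14884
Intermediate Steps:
Function('r')(v, w) = 4 (Function('r')(v, w) = Pow(2, 2) = 4)
Function('Z')(k, A) = 0
Function('P')(z) = Mul(4, Pow(z, Rational(1, 2)))
Function('m')(B, t) = 16 (Function('m')(B, t) = Add(-4, Mul(4, Add(0, 5))) = Add(-4, Mul(4, 5)) = Add(-4, 20) = 16)
Pow(Add(Function('m')(-1, Function('P')(Function('Z')(-5, -2))), -138), 2) = Pow(Add(16, -138), 2) = Pow(-122, 2) = 14884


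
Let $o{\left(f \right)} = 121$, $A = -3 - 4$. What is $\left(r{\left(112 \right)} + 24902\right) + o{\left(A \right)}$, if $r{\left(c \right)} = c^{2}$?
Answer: $37567$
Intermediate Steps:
$A = -7$ ($A = -3 - 4 = -7$)
$\left(r{\left(112 \right)} + 24902\right) + o{\left(A \right)} = \left(112^{2} + 24902\right) + 121 = \left(12544 + 24902\right) + 121 = 37446 + 121 = 37567$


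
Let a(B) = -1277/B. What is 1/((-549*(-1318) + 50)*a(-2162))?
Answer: 1081/462039032 ≈ 2.3396e-6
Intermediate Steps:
1/((-549*(-1318) + 50)*a(-2162)) = 1/((-549*(-1318) + 50)*((-1277/(-2162)))) = 1/((723582 + 50)*((-1277*(-1/2162)))) = 1/(723632*(1277/2162)) = (1/723632)*(2162/1277) = 1081/462039032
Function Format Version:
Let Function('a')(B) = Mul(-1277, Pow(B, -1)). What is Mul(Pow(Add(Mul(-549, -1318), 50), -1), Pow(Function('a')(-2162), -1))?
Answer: Rational(1081, 462039032) ≈ 2.3396e-6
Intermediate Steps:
Mul(Pow(Add(Mul(-549, -1318), 50), -1), Pow(Function('a')(-2162), -1)) = Mul(Pow(Add(Mul(-549, -1318), 50), -1), Pow(Mul(-1277, Pow(-2162, -1)), -1)) = Mul(Pow(Add(723582, 50), -1), Pow(Mul(-1277, Rational(-1, 2162)), -1)) = Mul(Pow(723632, -1), Pow(Rational(1277, 2162), -1)) = Mul(Rational(1, 723632), Rational(2162, 1277)) = Rational(1081, 462039032)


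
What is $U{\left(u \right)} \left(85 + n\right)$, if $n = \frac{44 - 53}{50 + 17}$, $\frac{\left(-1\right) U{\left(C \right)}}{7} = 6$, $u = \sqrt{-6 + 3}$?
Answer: $- \frac{238812}{67} \approx -3564.4$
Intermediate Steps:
$u = i \sqrt{3}$ ($u = \sqrt{-3} = i \sqrt{3} \approx 1.732 i$)
$U{\left(C \right)} = -42$ ($U{\left(C \right)} = \left(-7\right) 6 = -42$)
$n = - \frac{9}{67} \approx -0.13433$
$U{\left(u \right)} \left(85 + n\right) = - 42 \left(85 - \frac{9}{67}\right) = \left(-42\right) \frac{5686}{67} = - \frac{238812}{67}$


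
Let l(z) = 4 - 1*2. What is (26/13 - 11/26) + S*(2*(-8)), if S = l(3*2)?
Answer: -791/26 ≈ -30.423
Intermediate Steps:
l(z) = 2 (l(z) = 4 - 2 = 2)
S = 2
(26/13 - 11/26) + S*(2*(-8)) = (26/13 - 11/26) + 2*(2*(-8)) = (26*(1/13) - 11*1/26) + 2*(-16) = (2 - 11/26) - 32 = 41/26 - 32 = -791/26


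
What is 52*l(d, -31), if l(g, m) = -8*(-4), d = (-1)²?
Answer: 1664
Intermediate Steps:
d = 1
l(g, m) = 32
52*l(d, -31) = 52*32 = 1664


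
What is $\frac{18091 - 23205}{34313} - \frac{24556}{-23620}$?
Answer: $\frac{180449337}{202618265} \approx 0.89059$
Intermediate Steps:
$\frac{18091 - 23205}{34313} - \frac{24556}{-23620} = \left(18091 - 23205\right) \frac{1}{34313} - - \frac{6139}{5905} = \left(-5114\right) \frac{1}{34313} + \frac{6139}{5905} = - \frac{5114}{34313} + \frac{6139}{5905} = \frac{180449337}{202618265}$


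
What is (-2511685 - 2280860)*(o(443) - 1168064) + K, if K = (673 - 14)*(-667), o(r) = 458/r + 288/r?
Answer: 2479909912355291/443 ≈ 5.5980e+12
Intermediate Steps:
o(r) = 746/r
K = -439553 (K = 659*(-667) = -439553)
(-2511685 - 2280860)*(o(443) - 1168064) + K = (-2511685 - 2280860)*(746/443 - 1168064) - 439553 = -4792545*(746*(1/443) - 1168064) - 439553 = -4792545*(746/443 - 1168064) - 439553 = -4792545*(-517451606/443) - 439553 = 2479910107077270/443 - 439553 = 2479909912355291/443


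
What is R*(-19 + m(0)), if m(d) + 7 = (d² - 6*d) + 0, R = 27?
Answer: -702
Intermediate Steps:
m(d) = -7 + d² - 6*d (m(d) = -7 + ((d² - 6*d) + 0) = -7 + (d² - 6*d) = -7 + d² - 6*d)
R*(-19 + m(0)) = 27*(-19 + (-7 + 0² - 6*0)) = 27*(-19 + (-7 + 0 + 0)) = 27*(-19 - 7) = 27*(-26) = -702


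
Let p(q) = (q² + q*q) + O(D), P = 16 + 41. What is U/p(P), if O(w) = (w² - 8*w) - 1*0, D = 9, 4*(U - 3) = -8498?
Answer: -4243/13014 ≈ -0.32603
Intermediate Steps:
U = -4243/2 (U = 3 + (¼)*(-8498) = 3 - 4249/2 = -4243/2 ≈ -2121.5)
P = 57
O(w) = w² - 8*w (O(w) = (w² - 8*w) + 0 = w² - 8*w)
p(q) = 9 + 2*q² (p(q) = (q² + q*q) + 9*(-8 + 9) = (q² + q²) + 9*1 = 2*q² + 9 = 9 + 2*q²)
U/p(P) = -4243/(2*(9 + 2*57²)) = -4243/(2*(9 + 2*3249)) = -4243/(2*(9 + 6498)) = -4243/2/6507 = -4243/2*1/6507 = -4243/13014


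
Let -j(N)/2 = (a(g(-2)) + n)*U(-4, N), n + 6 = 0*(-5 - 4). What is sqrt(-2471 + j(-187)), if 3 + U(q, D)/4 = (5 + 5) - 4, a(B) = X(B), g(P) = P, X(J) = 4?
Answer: I*sqrt(2423) ≈ 49.224*I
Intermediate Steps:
a(B) = 4
U(q, D) = 12 (U(q, D) = -12 + 4*((5 + 5) - 4) = -12 + 4*(10 - 4) = -12 + 4*6 = -12 + 24 = 12)
n = -6 (n = -6 + 0*(-5 - 4) = -6 + 0*(-9) = -6 + 0 = -6)
j(N) = 48 (j(N) = -2*(4 - 6)*12 = -(-4)*12 = -2*(-24) = 48)
sqrt(-2471 + j(-187)) = sqrt(-2471 + 48) = sqrt(-2423) = I*sqrt(2423)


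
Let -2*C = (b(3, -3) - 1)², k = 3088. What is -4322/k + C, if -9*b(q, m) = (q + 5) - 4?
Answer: -305509/125064 ≈ -2.4428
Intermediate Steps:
b(q, m) = -⅑ - q/9 (b(q, m) = -((q + 5) - 4)/9 = -((5 + q) - 4)/9 = -(1 + q)/9 = -⅑ - q/9)
C = -169/162 (C = -((-⅑ - ⅑*3) - 1)²/2 = -((-⅑ - ⅓) - 1)²/2 = -(-4/9 - 1)²/2 = -(-13/9)²/2 = -½*169/81 = -169/162 ≈ -1.0432)
-4322/k + C = -4322/3088 - 169/162 = -4322*1/3088 - 169/162 = -2161/1544 - 169/162 = -305509/125064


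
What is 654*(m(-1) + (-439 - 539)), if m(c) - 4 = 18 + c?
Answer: -625878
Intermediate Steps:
m(c) = 22 + c (m(c) = 4 + (18 + c) = 22 + c)
654*(m(-1) + (-439 - 539)) = 654*((22 - 1) + (-439 - 539)) = 654*(21 - 978) = 654*(-957) = -625878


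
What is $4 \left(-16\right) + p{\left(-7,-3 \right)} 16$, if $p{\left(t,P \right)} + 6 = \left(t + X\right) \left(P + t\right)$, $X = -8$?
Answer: $2240$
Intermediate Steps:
$p{\left(t,P \right)} = -6 + \left(-8 + t\right) \left(P + t\right)$ ($p{\left(t,P \right)} = -6 + \left(t - 8\right) \left(P + t\right) = -6 + \left(-8 + t\right) \left(P + t\right)$)
$4 \left(-16\right) + p{\left(-7,-3 \right)} 16 = 4 \left(-16\right) + \left(-6 + \left(-7\right)^{2} - -24 - -56 - -21\right) 16 = -64 + \left(-6 + 49 + 24 + 56 + 21\right) 16 = -64 + 144 \cdot 16 = -64 + 2304 = 2240$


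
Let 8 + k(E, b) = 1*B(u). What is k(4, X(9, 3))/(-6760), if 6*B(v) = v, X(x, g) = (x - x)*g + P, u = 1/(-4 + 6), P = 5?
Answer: 19/16224 ≈ 0.0011711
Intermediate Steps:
u = ½ (u = 1/2 = ½ ≈ 0.50000)
X(x, g) = 5 (X(x, g) = (x - x)*g + 5 = 0*g + 5 = 0 + 5 = 5)
B(v) = v/6
k(E, b) = -95/12 (k(E, b) = -8 + 1*((⅙)*(½)) = -8 + 1*(1/12) = -8 + 1/12 = -95/12)
k(4, X(9, 3))/(-6760) = -95/12/(-6760) = -95/12*(-1/6760) = 19/16224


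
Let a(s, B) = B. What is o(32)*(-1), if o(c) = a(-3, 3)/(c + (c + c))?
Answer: -1/32 ≈ -0.031250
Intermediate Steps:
o(c) = 1/c (o(c) = 3/(c + (c + c)) = 3/(c + 2*c) = 3/((3*c)) = 3*(1/(3*c)) = 1/c)
o(32)*(-1) = -1/32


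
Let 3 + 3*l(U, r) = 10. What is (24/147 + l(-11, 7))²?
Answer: 134689/21609 ≈ 6.2330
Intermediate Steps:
l(U, r) = 7/3 (l(U, r) = -1 + (⅓)*10 = -1 + 10/3 = 7/3)
(24/147 + l(-11, 7))² = (24/147 + 7/3)² = (24*(1/147) + 7/3)² = (8/49 + 7/3)² = (367/147)² = 134689/21609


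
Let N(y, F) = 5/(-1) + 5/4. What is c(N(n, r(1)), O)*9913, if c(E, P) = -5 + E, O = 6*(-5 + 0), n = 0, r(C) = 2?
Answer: -346955/4 ≈ -86739.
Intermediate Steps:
O = -30 (O = 6*(-5) = -30)
N(y, F) = -15/4 (N(y, F) = 5*(-1) + 5*(¼) = -5 + 5/4 = -15/4)
c(N(n, r(1)), O)*9913 = (-5 - 15/4)*9913 = -35/4*9913 = -346955/4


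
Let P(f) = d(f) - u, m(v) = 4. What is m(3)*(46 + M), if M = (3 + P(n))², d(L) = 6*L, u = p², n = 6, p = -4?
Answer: 2300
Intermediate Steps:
u = 16 (u = (-4)² = 16)
P(f) = -16 + 6*f (P(f) = 6*f - 1*16 = 6*f - 16 = -16 + 6*f)
M = 529 (M = (3 + (-16 + 6*6))² = (3 + (-16 + 36))² = (3 + 20)² = 23² = 529)
m(3)*(46 + M) = 4*(46 + 529) = 4*575 = 2300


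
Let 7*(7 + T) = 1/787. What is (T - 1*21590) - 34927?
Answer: -311390715/5509 ≈ -56524.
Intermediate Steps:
T = -38562/5509 (T = -7 + (1/7)/787 = -7 + (1/7)*(1/787) = -7 + 1/5509 = -38562/5509 ≈ -6.9998)
(T - 1*21590) - 34927 = (-38562/5509 - 1*21590) - 34927 = (-38562/5509 - 21590) - 34927 = -118977872/5509 - 34927 = -311390715/5509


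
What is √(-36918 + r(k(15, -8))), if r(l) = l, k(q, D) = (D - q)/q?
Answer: I*√8306895/15 ≈ 192.14*I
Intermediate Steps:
k(q, D) = (D - q)/q
√(-36918 + r(k(15, -8))) = √(-36918 + (-8 - 1*15)/15) = √(-36918 + (-8 - 15)/15) = √(-36918 + (1/15)*(-23)) = √(-36918 - 23/15) = √(-553793/15) = I*√8306895/15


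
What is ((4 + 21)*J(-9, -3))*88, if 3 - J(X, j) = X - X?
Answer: 6600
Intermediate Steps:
J(X, j) = 3 (J(X, j) = 3 - (X - X) = 3 - 1*0 = 3 + 0 = 3)
((4 + 21)*J(-9, -3))*88 = ((4 + 21)*3)*88 = (25*3)*88 = 75*88 = 6600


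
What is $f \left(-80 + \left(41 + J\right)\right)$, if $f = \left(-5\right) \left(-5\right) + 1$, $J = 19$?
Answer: $-520$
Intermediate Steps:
$f = 26$ ($f = 25 + 1 = 26$)
$f \left(-80 + \left(41 + J\right)\right) = 26 \left(-80 + \left(41 + 19\right)\right) = 26 \left(-80 + 60\right) = 26 \left(-20\right) = -520$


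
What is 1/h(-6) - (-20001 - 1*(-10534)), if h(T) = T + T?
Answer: 113603/12 ≈ 9466.9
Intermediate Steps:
h(T) = 2*T
1/h(-6) - (-20001 - 1*(-10534)) = 1/(2*(-6)) - (-20001 - 1*(-10534)) = 1/(-12) - (-20001 + 10534) = -1/12 - 1*(-9467) = -1/12 + 9467 = 113603/12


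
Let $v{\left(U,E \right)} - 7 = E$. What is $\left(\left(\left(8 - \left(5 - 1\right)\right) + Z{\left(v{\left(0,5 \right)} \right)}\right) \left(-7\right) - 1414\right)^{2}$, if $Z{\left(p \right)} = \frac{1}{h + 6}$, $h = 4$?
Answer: $\frac{208138329}{100} \approx 2.0814 \cdot 10^{6}$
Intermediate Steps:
$v{\left(U,E \right)} = 7 + E$
$Z{\left(p \right)} = \frac{1}{10}$ ($Z{\left(p \right)} = \frac{1}{4 + 6} = \frac{1}{10}$)
$\left(\left(\left(8 - \left(5 - 1\right)\right) + Z{\left(v{\left(0,5 \right)} \right)}\right) \left(-7\right) - 1414\right)^{2} = \left(\left(\left(8 - \left(5 - 1\right)\right) + \frac{1}{10}\right) \left(-7\right) - 1414\right)^{2} = \left(\left(\left(8 - 4\right) + \frac{1}{10}\right) \left(-7\right) - 1414\right)^{2} = \left(\left(4 + \frac{1}{10}\right) \left(-7\right) - 1414\right)^{2} = \left(\frac{41}{10} \left(-7\right) - 1414\right)^{2} = \left(- \frac{287}{10} - 1414\right)^{2} = \left(- \frac{14427}{10}\right)^{2} = \frac{208138329}{100}$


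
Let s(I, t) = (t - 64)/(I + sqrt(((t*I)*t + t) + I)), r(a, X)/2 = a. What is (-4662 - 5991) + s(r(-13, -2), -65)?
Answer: -90646119/8509 + 129*I*sqrt(109941)/110617 ≈ -10653.0 + 0.38668*I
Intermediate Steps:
r(a, X) = 2*a
s(I, t) = (-64 + t)/(I + sqrt(I + t + I*t**2)) (s(I, t) = (-64 + t)/(I + sqrt(((I*t)*t + t) + I)) = (-64 + t)/(I + sqrt((I*t**2 + t) + I)) = (-64 + t)/(I + sqrt((t + I*t**2) + I)) = (-64 + t)/(I + sqrt(I + t + I*t**2)))
(-4662 - 5991) + s(r(-13, -2), -65) = (-4662 - 5991) + (-64 - 65)/(2*(-13) + sqrt(2*(-13) - 65 + (2*(-13))*(-65)**2)) = -10653 - 129/(-26 + sqrt(-26 - 65 - 26*4225)) = -10653 - 129/(-26 + sqrt(-26 - 65 - 109850)) = -10653 - 129/(-26 + sqrt(-109941)) = -10653 - 129/(-26 + I*sqrt(109941))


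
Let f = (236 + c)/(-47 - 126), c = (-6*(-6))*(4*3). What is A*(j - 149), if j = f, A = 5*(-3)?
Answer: 396675/173 ≈ 2292.9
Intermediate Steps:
A = -15
c = 432 (c = 36*12 = 432)
f = -668/173 (f = (236 + 432)/(-47 - 126) = 668/(-173) = 668*(-1/173) = -668/173 ≈ -3.8613)
j = -668/173 ≈ -3.8613
A*(j - 149) = -15*(-668/173 - 149) = -15*(-26445/173) = 396675/173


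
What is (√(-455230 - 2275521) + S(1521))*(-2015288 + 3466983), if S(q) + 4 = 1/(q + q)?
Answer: -17662773065/3042 + 1451695*I*√2730751 ≈ -5.8063e+6 + 2.3989e+9*I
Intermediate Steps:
S(q) = -4 + 1/(2*q) (S(q) = -4 + 1/(q + q) = -4 + 1/(2*q))
(√(-455230 - 2275521) + S(1521))*(-2015288 + 3466983) = (√(-455230 - 2275521) + (-4 + (½)/1521))*(-2015288 + 3466983) = (√(-2730751) + (-4 + (½)*(1/1521)))*1451695 = (I*√2730751 + (-4 + 1/3042))*1451695 = (I*√2730751 - 12167/3042)*1451695 = (-12167/3042 + I*√2730751)*1451695 = -17662773065/3042 + 1451695*I*√2730751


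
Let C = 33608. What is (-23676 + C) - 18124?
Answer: -8192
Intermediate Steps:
(-23676 + C) - 18124 = (-23676 + 33608) - 18124 = 9932 - 18124 = -8192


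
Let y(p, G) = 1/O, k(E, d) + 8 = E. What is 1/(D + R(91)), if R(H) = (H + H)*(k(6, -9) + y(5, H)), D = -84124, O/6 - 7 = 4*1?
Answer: -33/2788013 ≈ -1.1836e-5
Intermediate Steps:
k(E, d) = -8 + E
O = 66 (O = 42 + 6*(4*1) = 42 + 6*4 = 42 + 24 = 66)
y(p, G) = 1/66
R(H) = -131*H/33 (R(H) = (H + H)*((-8 + 6) + 1/66) = (2*H)*(-2 + 1/66) = (2*H)*(-131/66) = -131*H/33)
1/(D + R(91)) = 1/(-84124 - 131/33*91) = 1/(-84124 - 11921/33) = 1/(-2788013/33) = -33/2788013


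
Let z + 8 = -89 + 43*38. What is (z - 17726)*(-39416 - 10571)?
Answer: 809239543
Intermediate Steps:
z = 1537 (z = -8 + (-89 + 43*38) = -8 + (-89 + 1634) = -8 + 1545 = 1537)
(z - 17726)*(-39416 - 10571) = (1537 - 17726)*(-39416 - 10571) = -16189*(-49987) = 809239543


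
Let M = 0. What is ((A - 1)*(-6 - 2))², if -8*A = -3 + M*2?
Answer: 25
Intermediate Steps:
A = 3/8 (A = -(-3 + 0*2)/8 = -(-3 + 0)/8 = -⅛*(-3) = 3/8 ≈ 0.37500)
((A - 1)*(-6 - 2))² = ((3/8 - 1)*(-6 - 2))² = (-5/8*(-8))² = 5² = 25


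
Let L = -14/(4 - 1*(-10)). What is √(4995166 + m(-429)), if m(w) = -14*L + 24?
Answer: 2*√1248801 ≈ 2235.0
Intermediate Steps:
L = -1 (L = -14/(4 + 10) = -14/14 = -14*1/14 = -1)
m(w) = 38 (m(w) = -14*(-1) + 24 = 14 + 24 = 38)
√(4995166 + m(-429)) = √(4995166 + 38) = √4995204 = 2*√1248801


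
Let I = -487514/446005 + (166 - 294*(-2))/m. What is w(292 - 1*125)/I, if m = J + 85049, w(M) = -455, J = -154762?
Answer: 41244949525/100065164 ≈ 412.18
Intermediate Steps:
m = -69713 (m = -154762 + 85049 = -69713)
I = -700456148/634537685 (I = -487514/446005 + (166 - 294*(-2))/(-69713) = -487514*1/446005 + (166 + 588)*(-1/69713) = -487514/446005 + 754*(-1/69713) = -487514/446005 - 754/69713 = -700456148/634537685 ≈ -1.1039)
w(292 - 1*125)/I = -455/(-700456148/634537685) = -455*(-634537685/700456148) = 41244949525/100065164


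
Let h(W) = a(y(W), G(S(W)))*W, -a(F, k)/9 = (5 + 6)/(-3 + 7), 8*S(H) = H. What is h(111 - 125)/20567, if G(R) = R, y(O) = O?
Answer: 693/41134 ≈ 0.016847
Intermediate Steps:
S(H) = H/8
a(F, k) = -99/4 (a(F, k) = -9*(5 + 6)/(-3 + 7) = -99/4)
h(W) = -99*W/4
h(111 - 125)/20567 = -99*(111 - 125)/4/20567 = -99/4*(-14)*(1/20567) = (693/2)*(1/20567) = 693/41134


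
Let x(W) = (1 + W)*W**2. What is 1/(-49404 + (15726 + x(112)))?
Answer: 1/1383794 ≈ 7.2265e-7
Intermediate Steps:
x(W) = W**2*(1 + W)
1/(-49404 + (15726 + x(112))) = 1/(-49404 + (15726 + 112**2*(1 + 112))) = 1/(-49404 + (15726 + 12544*113)) = 1/(-49404 + (15726 + 1417472)) = 1/(-49404 + 1433198) = 1/1383794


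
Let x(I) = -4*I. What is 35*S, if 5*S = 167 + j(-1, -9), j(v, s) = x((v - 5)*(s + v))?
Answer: -511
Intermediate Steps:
j(v, s) = -4*(-5 + v)*(s + v) (j(v, s) = -4*(v - 5)*(s + v) = -4*(-5 + v)*(s + v))
S = -73/5 (S = (167 + (-4*(-1)**2 + 20*(-9) + 20*(-1) - 4*(-9)*(-1)))/5 = (167 + (-4*1 - 180 - 20 - 36))/5 = (167 + (-4 - 180 - 20 - 36))/5 = (167 - 240)/5 = (1/5)*(-73) = -73/5 ≈ -14.600)
35*S = 35*(-73/5) = -511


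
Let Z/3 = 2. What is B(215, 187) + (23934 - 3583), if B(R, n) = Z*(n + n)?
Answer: 22595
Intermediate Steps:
Z = 6 (Z = 3*2 = 6)
B(R, n) = 12*n (B(R, n) = 6*(n + n) = 6*(2*n) = 12*n)
B(215, 187) + (23934 - 3583) = 12*187 + (23934 - 3583) = 2244 + 20351 = 22595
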